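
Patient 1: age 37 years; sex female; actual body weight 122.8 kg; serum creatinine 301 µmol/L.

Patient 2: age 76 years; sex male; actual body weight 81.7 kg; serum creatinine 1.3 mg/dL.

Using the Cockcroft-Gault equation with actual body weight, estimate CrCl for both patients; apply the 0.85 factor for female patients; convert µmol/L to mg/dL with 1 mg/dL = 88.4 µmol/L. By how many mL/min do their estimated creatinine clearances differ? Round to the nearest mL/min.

Patient 1: SCr = 301 / 88.4 = 3.405 mg/dL
Patient 1: CrCl = (140 − 37) × 122.8 / (72 × 3.405) × 0.85 = 12648.4 / 245.16 × 0.85 ≈ 43.9 mL/min
Patient 2: CrCl = (140 − 76) × 81.7 / (72 × 1.3) = 5228.8 / 93.60 ≈ 55.9 mL/min
|43.9 − 55.9| = 12.0 mL/min

12 mL/min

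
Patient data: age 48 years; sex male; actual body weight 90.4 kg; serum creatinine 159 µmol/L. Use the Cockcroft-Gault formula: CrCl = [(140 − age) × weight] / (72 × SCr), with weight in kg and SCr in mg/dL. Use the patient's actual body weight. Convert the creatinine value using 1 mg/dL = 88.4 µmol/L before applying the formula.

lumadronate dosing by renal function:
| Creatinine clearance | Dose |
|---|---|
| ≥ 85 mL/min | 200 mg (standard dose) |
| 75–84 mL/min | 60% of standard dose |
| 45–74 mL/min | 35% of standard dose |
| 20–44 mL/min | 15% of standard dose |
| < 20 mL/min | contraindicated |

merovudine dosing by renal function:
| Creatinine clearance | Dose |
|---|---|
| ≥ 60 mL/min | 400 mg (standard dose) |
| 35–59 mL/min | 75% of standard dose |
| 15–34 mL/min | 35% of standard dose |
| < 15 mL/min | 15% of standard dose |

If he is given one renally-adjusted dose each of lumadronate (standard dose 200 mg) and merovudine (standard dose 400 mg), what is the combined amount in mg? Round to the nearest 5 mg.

SCr = 159 / 88.4 = 1.799 mg/dL
CrCl = (140 − 48) × 90.4 / (72 × 1.799) = 8316.8 / 129.53 ≈ 64.2 mL/min
CrCl ≈ 64 mL/min.
lumadronate: 45–74 mL/min → 35% of 200 mg = 70 mg.
merovudine: ≥ 60 mL/min → 100% of 400 mg = 400 mg.
Total = 70 + 400 = 470 mg.

470 mg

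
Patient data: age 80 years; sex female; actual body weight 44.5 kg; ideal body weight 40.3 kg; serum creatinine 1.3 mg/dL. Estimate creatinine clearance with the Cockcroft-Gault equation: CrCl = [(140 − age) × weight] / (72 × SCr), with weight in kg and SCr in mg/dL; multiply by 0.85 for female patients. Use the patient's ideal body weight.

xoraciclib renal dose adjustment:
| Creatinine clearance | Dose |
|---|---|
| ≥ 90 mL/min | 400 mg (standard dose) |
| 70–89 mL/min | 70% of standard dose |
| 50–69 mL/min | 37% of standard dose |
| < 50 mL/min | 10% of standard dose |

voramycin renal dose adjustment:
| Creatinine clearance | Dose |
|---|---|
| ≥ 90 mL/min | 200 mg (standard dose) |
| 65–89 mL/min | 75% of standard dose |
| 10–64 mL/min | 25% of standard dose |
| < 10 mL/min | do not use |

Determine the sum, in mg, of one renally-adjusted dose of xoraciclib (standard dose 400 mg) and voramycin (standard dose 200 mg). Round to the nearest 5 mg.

90 mg

CrCl = (140 − 80) × 40.3 / (72 × 1.3) × 0.85 = 2418.0 / 93.60 × 0.85 ≈ 22.0 mL/min
CrCl ≈ 22 mL/min.
xoraciclib: < 50 mL/min → 10% of 400 mg = 40 mg.
voramycin: 10–64 mL/min → 25% of 200 mg = 50 mg.
Total = 40 + 50 = 90 mg.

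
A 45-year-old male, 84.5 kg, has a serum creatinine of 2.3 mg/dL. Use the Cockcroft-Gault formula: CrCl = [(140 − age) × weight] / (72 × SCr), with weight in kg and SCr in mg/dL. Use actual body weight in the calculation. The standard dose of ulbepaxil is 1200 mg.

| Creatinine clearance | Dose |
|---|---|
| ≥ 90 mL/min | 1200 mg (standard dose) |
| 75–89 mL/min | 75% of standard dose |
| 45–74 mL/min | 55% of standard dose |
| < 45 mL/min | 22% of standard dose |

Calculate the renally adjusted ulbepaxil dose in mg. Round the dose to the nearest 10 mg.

CrCl = (140 − 45) × 84.5 / (72 × 2.3) = 8027.5 / 165.60 ≈ 48.5 mL/min
CrCl ≈ 48 mL/min → bracket 45–74 mL/min.
55% of 1200 mg = 660 mg

660 mg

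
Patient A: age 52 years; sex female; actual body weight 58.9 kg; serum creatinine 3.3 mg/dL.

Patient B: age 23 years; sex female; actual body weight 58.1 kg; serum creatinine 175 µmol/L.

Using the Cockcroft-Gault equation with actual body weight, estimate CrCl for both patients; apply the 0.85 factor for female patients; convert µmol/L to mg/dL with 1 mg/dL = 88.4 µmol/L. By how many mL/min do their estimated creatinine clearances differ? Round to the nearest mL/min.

Patient A: CrCl = (140 − 52) × 58.9 / (72 × 3.3) × 0.85 = 5183.2 / 237.60 × 0.85 ≈ 18.5 mL/min
Patient B: SCr = 175 / 88.4 = 1.98 mg/dL
Patient B: CrCl = (140 − 23) × 58.1 / (72 × 1.98) × 0.85 = 6797.7 / 142.56 × 0.85 ≈ 40.5 mL/min
|18.5 − 40.5| = 22.0 mL/min

22 mL/min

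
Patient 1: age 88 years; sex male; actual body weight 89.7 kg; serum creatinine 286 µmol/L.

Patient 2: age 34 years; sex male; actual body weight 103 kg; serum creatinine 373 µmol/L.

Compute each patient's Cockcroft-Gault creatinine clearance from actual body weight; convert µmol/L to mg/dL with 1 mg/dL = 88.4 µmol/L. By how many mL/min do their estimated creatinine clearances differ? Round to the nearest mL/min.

Patient 1: SCr = 286 / 88.4 = 3.235 mg/dL
Patient 1: CrCl = (140 − 88) × 89.7 / (72 × 3.235) = 4664.4 / 232.92 ≈ 20.0 mL/min
Patient 2: SCr = 373 / 88.4 = 4.219 mg/dL
Patient 2: CrCl = (140 − 34) × 103 / (72 × 4.219) = 10918.0 / 303.77 ≈ 35.9 mL/min
|20.0 − 35.9| = 15.9 mL/min

16 mL/min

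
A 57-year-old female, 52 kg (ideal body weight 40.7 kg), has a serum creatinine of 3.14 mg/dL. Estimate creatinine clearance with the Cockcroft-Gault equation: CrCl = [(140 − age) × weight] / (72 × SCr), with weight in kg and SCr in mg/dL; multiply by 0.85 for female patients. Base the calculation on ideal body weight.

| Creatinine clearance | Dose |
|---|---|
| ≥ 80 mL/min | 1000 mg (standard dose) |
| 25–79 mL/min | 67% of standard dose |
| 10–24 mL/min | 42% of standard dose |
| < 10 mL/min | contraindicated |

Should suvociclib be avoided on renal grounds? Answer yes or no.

CrCl = (140 − 57) × 40.7 / (72 × 3.14) × 0.85 = 3378.1 / 226.08 × 0.85 ≈ 12.7 mL/min
CrCl ≈ 13 mL/min, which is ≥ 10 mL/min.

no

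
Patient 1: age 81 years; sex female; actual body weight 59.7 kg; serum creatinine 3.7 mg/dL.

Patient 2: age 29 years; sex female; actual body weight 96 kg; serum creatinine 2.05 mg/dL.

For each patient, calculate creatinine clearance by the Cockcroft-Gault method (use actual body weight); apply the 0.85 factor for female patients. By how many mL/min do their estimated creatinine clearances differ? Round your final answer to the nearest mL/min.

Patient 1: CrCl = (140 − 81) × 59.7 / (72 × 3.7) × 0.85 = 3522.3 / 266.40 × 0.85 ≈ 11.2 mL/min
Patient 2: CrCl = (140 − 29) × 96 / (72 × 2.05) × 0.85 = 10656.0 / 147.60 × 0.85 ≈ 61.4 mL/min
|11.2 − 61.4| = 50.2 mL/min

50 mL/min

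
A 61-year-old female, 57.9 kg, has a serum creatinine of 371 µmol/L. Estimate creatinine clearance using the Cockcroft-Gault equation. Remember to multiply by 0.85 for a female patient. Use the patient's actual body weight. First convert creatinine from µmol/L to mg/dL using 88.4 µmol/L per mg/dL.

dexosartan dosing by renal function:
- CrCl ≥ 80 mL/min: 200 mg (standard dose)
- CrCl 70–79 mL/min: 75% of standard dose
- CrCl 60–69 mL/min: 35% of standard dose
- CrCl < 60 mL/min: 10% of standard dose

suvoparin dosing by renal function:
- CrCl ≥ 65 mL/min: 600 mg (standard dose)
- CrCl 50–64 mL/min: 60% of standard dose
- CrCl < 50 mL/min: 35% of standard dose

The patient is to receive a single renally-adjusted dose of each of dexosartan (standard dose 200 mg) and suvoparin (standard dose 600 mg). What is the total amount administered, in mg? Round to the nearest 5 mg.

230 mg

SCr = 371 / 88.4 = 4.197 mg/dL
CrCl = (140 − 61) × 57.9 / (72 × 4.197) × 0.85 = 4574.1 / 302.18 × 0.85 ≈ 12.9 mL/min
CrCl ≈ 13 mL/min.
dexosartan: < 60 mL/min → 10% of 200 mg = 20 mg.
suvoparin: < 50 mL/min → 35% of 600 mg = 210 mg.
Total = 20 + 210 = 230 mg.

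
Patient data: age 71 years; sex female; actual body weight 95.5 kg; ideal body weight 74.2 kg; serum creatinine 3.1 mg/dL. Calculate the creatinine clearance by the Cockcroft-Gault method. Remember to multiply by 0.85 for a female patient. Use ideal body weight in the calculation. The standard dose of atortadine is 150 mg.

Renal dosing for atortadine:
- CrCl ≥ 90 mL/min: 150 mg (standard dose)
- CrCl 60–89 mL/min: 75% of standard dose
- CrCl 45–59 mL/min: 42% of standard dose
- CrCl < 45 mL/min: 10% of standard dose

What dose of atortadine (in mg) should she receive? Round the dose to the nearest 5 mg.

CrCl = (140 − 71) × 74.2 / (72 × 3.1) × 0.85 = 5119.8 / 223.20 × 0.85 ≈ 19.5 mL/min
CrCl ≈ 19 mL/min → bracket < 45 mL/min.
10% of 150 mg = 15 mg

15 mg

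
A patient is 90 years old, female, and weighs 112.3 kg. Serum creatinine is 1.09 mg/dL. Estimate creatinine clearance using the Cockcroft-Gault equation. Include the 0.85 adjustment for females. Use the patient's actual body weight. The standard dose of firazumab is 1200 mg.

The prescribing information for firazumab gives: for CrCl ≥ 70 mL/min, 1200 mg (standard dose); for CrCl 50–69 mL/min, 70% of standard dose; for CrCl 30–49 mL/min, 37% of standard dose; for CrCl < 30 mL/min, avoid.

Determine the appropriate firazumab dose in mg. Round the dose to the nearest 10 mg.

CrCl = (140 − 90) × 112.3 / (72 × 1.09) × 0.85 = 5615.0 / 78.48 × 0.85 ≈ 60.8 mL/min
CrCl ≈ 61 mL/min → bracket 50–69 mL/min.
70% of 1200 mg = 840 mg

840 mg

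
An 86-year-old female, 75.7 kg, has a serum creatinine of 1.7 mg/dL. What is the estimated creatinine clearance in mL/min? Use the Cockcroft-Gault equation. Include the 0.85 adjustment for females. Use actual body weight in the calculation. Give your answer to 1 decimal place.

CrCl = (140 − 86) × 75.7 / (72 × 1.7) × 0.85 = 4087.8 / 122.40 × 0.85 ≈ 28.4 mL/min

28.4 mL/min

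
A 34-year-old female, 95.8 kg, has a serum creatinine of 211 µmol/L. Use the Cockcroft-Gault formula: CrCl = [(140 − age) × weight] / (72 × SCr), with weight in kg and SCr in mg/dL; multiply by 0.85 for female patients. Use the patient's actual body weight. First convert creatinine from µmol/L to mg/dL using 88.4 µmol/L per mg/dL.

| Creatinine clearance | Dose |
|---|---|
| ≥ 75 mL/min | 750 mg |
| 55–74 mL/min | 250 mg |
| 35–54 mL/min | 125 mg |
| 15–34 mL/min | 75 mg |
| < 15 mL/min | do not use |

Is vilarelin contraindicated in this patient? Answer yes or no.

SCr = 211 / 88.4 = 2.387 mg/dL
CrCl = (140 − 34) × 95.8 / (72 × 2.387) × 0.85 = 10154.8 / 171.86 × 0.85 ≈ 50.2 mL/min
CrCl ≈ 50 mL/min, which is ≥ 15 mL/min.

no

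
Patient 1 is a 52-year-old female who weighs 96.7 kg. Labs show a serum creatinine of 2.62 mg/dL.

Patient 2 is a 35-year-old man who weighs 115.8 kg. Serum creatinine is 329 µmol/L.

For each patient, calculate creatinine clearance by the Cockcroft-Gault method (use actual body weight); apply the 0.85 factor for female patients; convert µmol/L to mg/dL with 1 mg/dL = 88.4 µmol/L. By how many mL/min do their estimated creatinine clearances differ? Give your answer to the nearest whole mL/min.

7 mL/min

Patient 1: CrCl = (140 − 52) × 96.7 / (72 × 2.62) × 0.85 = 8509.6 / 188.64 × 0.85 ≈ 38.3 mL/min
Patient 2: SCr = 329 / 88.4 = 3.722 mg/dL
Patient 2: CrCl = (140 − 35) × 115.8 / (72 × 3.722) = 12159.0 / 267.98 ≈ 45.4 mL/min
|38.3 − 45.4| = 7.1 mL/min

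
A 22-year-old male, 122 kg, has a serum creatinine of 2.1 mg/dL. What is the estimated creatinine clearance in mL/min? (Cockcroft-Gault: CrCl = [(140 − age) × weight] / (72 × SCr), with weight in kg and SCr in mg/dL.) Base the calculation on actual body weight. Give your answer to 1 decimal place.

95.2 mL/min

CrCl = (140 − 22) × 122 / (72 × 2.1) = 14396.0 / 151.20 ≈ 95.2 mL/min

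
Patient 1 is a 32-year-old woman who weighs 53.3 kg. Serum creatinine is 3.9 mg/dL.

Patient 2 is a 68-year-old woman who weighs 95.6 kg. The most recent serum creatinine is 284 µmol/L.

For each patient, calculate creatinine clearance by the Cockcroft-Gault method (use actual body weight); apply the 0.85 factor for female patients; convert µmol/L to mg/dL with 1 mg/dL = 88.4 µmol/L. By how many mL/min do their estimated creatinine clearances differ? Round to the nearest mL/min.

8 mL/min

Patient 1: CrCl = (140 − 32) × 53.3 / (72 × 3.9) × 0.85 = 5756.4 / 280.80 × 0.85 ≈ 17.4 mL/min
Patient 2: SCr = 284 / 88.4 = 3.213 mg/dL
Patient 2: CrCl = (140 − 68) × 95.6 / (72 × 3.213) × 0.85 = 6883.2 / 231.34 × 0.85 ≈ 25.3 mL/min
|17.4 − 25.3| = 7.9 mL/min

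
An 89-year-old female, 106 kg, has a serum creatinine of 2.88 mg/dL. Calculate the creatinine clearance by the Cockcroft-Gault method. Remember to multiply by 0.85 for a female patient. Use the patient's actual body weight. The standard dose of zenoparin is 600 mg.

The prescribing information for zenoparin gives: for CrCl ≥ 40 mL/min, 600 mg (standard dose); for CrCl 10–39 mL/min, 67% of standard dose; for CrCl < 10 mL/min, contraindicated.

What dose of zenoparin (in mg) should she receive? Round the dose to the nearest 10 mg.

CrCl = (140 − 89) × 106 / (72 × 2.88) × 0.85 = 5406.0 / 207.36 × 0.85 ≈ 22.2 mL/min
CrCl ≈ 22 mL/min → bracket 10–39 mL/min.
67% of 600 mg = 402 mg → 400 mg

400 mg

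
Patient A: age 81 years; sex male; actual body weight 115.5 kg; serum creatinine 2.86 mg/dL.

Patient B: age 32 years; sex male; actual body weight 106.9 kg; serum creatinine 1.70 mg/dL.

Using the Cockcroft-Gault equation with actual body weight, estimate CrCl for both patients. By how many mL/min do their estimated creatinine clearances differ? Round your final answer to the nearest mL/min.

61 mL/min

Patient A: CrCl = (140 − 81) × 115.5 / (72 × 2.86) = 6814.5 / 205.92 ≈ 33.1 mL/min
Patient B: CrCl = (140 − 32) × 106.9 / (72 × 1.7) = 11545.2 / 122.40 ≈ 94.3 mL/min
|33.1 − 94.3| = 61.2 mL/min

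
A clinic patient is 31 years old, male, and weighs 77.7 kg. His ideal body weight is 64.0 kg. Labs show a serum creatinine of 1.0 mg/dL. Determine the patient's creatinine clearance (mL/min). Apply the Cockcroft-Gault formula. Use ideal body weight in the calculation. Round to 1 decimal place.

96.9 mL/min

CrCl = (140 − 31) × 64 / (72 × 1) = 6976.0 / 72.00 ≈ 96.9 mL/min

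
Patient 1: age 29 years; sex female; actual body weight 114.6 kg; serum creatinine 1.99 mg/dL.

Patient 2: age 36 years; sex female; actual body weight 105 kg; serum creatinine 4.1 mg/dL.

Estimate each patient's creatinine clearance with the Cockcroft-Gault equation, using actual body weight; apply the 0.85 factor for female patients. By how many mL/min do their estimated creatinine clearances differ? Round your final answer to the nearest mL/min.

44 mL/min

Patient 1: CrCl = (140 − 29) × 114.6 / (72 × 1.99) × 0.85 = 12720.6 / 143.28 × 0.85 ≈ 75.5 mL/min
Patient 2: CrCl = (140 − 36) × 105 / (72 × 4.1) × 0.85 = 10920.0 / 295.20 × 0.85 ≈ 31.4 mL/min
|75.5 − 31.4| = 44.1 mL/min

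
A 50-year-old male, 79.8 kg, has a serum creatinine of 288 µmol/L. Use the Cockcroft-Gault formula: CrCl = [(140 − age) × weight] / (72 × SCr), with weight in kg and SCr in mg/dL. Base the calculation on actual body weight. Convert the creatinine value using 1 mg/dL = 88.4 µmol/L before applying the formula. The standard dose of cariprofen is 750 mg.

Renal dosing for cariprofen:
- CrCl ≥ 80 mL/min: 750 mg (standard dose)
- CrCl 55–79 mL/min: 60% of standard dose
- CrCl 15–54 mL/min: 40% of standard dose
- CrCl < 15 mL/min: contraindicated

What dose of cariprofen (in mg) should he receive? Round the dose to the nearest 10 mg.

SCr = 288 / 88.4 = 3.258 mg/dL
CrCl = (140 − 50) × 79.8 / (72 × 3.258) = 7182.0 / 234.58 ≈ 30.6 mL/min
CrCl ≈ 31 mL/min → bracket 15–54 mL/min.
40% of 750 mg = 300 mg

300 mg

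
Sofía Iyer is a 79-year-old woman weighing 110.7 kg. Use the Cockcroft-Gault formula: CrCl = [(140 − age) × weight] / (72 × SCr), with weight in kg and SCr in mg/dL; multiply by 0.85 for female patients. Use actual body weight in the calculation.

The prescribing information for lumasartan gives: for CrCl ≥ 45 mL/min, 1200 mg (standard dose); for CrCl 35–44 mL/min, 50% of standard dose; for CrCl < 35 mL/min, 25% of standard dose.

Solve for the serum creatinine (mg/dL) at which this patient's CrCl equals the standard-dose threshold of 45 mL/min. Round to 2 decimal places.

1.77 mg/dL

Standard dose requires CrCl ≥ 45 mL/min.
Set (140 − 79) × 110.7 × 0.85 / (72 × SCr) = 45
SCr = (140 − 79) × 110.7 × 0.85 / (72 × 45) = 1.772 mg/dL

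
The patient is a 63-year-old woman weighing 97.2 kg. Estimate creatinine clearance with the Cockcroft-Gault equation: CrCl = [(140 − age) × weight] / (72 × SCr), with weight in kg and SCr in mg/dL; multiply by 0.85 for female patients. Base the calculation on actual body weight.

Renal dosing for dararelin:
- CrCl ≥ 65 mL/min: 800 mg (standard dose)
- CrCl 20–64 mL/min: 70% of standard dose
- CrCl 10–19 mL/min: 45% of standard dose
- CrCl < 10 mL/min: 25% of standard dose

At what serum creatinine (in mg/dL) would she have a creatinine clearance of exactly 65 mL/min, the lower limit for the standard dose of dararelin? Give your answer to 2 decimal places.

Standard dose requires CrCl ≥ 65 mL/min.
Set (140 − 63) × 97.2 × 0.85 / (72 × SCr) = 65
SCr = (140 − 63) × 97.2 × 0.85 / (72 × 65) = 1.359 mg/dL

1.36 mg/dL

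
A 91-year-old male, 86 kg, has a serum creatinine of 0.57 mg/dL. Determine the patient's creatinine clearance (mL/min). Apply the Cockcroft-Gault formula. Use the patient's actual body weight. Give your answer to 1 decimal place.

CrCl = (140 − 91) × 86 / (72 × 0.57) = 4214.0 / 41.04 ≈ 102.7 mL/min

102.7 mL/min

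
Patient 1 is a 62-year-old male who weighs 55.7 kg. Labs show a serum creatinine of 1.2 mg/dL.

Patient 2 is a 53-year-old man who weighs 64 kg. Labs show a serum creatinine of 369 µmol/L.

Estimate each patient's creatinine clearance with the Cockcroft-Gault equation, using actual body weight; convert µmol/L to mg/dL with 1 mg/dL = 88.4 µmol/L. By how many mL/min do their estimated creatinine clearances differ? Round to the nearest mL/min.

32 mL/min

Patient 1: CrCl = (140 − 62) × 55.7 / (72 × 1.2) = 4344.6 / 86.40 ≈ 50.3 mL/min
Patient 2: SCr = 369 / 88.4 = 4.174 mg/dL
Patient 2: CrCl = (140 − 53) × 64 / (72 × 4.174) = 5568.0 / 300.53 ≈ 18.5 mL/min
|50.3 − 18.5| = 31.8 mL/min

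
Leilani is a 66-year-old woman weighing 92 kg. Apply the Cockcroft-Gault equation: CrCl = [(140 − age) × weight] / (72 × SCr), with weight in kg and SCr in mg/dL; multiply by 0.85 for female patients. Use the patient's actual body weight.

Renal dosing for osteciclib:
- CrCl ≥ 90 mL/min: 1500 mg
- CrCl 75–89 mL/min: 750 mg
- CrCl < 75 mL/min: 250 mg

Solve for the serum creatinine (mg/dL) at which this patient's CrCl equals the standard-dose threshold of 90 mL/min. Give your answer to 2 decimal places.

0.89 mg/dL

Standard dose requires CrCl ≥ 90 mL/min.
Set (140 − 66) × 92 × 0.85 / (72 × SCr) = 90
SCr = (140 − 66) × 92 × 0.85 / (72 × 90) = 0.893 mg/dL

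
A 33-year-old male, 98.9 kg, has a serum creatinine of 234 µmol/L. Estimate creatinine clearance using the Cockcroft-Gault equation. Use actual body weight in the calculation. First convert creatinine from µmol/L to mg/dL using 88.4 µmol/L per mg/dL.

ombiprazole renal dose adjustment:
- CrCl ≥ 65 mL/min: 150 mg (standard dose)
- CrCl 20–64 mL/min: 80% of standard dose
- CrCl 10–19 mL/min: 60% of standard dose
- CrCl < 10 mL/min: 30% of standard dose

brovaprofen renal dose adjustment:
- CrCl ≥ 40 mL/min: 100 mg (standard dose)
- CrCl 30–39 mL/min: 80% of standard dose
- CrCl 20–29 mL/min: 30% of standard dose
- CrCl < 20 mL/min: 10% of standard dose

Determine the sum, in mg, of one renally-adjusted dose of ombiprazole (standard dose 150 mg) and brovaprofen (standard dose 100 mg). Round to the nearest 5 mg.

220 mg

SCr = 234 / 88.4 = 2.647 mg/dL
CrCl = (140 − 33) × 98.9 / (72 × 2.647) = 10582.3 / 190.58 ≈ 55.5 mL/min
CrCl ≈ 56 mL/min.
ombiprazole: 20–64 mL/min → 80% of 150 mg = 120 mg.
brovaprofen: ≥ 40 mL/min → 100% of 100 mg = 100 mg.
Total = 120 + 100 = 220 mg.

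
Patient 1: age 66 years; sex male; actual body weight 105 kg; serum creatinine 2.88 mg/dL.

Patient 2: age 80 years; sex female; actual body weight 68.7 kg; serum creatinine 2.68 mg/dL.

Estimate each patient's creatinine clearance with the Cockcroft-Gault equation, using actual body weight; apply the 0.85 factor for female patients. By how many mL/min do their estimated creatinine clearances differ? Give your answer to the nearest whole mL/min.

Patient 1: CrCl = (140 − 66) × 105 / (72 × 2.88) = 7770.0 / 207.36 ≈ 37.5 mL/min
Patient 2: CrCl = (140 − 80) × 68.7 / (72 × 2.68) × 0.85 = 4122.0 / 192.96 × 0.85 ≈ 18.2 mL/min
|37.5 − 18.2| = 19.3 mL/min

19 mL/min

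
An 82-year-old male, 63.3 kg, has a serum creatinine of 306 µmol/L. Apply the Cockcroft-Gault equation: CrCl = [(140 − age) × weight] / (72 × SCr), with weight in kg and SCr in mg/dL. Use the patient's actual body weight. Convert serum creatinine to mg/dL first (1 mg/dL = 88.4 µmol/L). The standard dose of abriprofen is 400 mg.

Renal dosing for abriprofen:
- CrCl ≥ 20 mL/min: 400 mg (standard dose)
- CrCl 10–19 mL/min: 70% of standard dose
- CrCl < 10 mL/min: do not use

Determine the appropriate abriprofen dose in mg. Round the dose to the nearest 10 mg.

280 mg

SCr = 306 / 88.4 = 3.462 mg/dL
CrCl = (140 − 82) × 63.3 / (72 × 3.462) = 3671.4 / 249.26 ≈ 14.7 mL/min
CrCl ≈ 15 mL/min → bracket 10–19 mL/min.
70% of 400 mg = 280 mg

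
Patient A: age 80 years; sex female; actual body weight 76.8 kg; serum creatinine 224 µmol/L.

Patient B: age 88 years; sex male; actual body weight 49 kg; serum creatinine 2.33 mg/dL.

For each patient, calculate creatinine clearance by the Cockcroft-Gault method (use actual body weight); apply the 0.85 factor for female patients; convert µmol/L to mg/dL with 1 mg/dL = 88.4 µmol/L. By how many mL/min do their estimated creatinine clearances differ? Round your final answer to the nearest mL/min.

6 mL/min

Patient A: SCr = 224 / 88.4 = 2.534 mg/dL
Patient A: CrCl = (140 − 80) × 76.8 / (72 × 2.534) × 0.85 = 4608.0 / 182.45 × 0.85 ≈ 21.5 mL/min
Patient B: CrCl = (140 − 88) × 49 / (72 × 2.33) = 2548.0 / 167.76 ≈ 15.2 mL/min
|21.5 − 15.2| = 6.3 mL/min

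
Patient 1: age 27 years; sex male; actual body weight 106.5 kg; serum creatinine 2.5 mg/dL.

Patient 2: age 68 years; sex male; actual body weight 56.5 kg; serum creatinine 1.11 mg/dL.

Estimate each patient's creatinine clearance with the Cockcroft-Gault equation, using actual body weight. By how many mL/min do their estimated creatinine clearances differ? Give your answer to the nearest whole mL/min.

16 mL/min

Patient 1: CrCl = (140 − 27) × 106.5 / (72 × 2.5) = 12034.5 / 180.00 ≈ 66.9 mL/min
Patient 2: CrCl = (140 − 68) × 56.5 / (72 × 1.11) = 4068.0 / 79.92 ≈ 50.9 mL/min
|66.9 − 50.9| = 16.0 mL/min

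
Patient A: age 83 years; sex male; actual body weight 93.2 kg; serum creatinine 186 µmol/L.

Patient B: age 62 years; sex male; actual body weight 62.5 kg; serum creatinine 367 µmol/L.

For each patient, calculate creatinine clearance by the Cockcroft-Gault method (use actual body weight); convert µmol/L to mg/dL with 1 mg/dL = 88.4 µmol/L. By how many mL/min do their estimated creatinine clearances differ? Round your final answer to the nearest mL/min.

19 mL/min

Patient A: SCr = 186 / 88.4 = 2.104 mg/dL
Patient A: CrCl = (140 − 83) × 93.2 / (72 × 2.104) = 5312.4 / 151.49 ≈ 35.1 mL/min
Patient B: SCr = 367 / 88.4 = 4.152 mg/dL
Patient B: CrCl = (140 − 62) × 62.5 / (72 × 4.152) = 4875.0 / 298.94 ≈ 16.3 mL/min
|35.1 − 16.3| = 18.8 mL/min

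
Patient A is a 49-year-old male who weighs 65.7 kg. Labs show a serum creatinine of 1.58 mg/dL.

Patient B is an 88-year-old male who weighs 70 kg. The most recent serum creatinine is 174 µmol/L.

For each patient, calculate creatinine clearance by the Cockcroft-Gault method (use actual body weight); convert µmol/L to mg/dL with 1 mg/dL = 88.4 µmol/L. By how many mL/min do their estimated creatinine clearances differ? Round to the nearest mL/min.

27 mL/min

Patient A: CrCl = (140 − 49) × 65.7 / (72 × 1.58) = 5978.7 / 113.76 ≈ 52.6 mL/min
Patient B: SCr = 174 / 88.4 = 1.968 mg/dL
Patient B: CrCl = (140 − 88) × 70 / (72 × 1.968) = 3640.0 / 141.70 ≈ 25.7 mL/min
|52.6 − 25.7| = 26.9 mL/min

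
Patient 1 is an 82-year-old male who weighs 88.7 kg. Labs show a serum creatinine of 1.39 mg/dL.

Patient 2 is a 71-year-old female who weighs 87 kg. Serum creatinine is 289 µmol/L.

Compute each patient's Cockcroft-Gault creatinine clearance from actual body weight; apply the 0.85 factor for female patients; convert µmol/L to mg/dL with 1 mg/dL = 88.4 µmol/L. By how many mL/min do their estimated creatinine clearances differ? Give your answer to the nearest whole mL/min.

30 mL/min

Patient 1: CrCl = (140 − 82) × 88.7 / (72 × 1.39) = 5144.6 / 100.08 ≈ 51.4 mL/min
Patient 2: SCr = 289 / 88.4 = 3.269 mg/dL
Patient 2: CrCl = (140 − 71) × 87 / (72 × 3.269) × 0.85 = 6003.0 / 235.37 × 0.85 ≈ 21.7 mL/min
|51.4 − 21.7| = 29.7 mL/min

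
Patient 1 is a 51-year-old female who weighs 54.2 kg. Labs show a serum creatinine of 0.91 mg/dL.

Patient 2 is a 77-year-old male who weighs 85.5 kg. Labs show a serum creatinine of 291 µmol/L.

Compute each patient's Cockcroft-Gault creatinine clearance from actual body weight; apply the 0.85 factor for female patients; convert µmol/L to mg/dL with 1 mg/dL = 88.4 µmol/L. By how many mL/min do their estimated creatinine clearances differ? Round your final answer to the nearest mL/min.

40 mL/min

Patient 1: CrCl = (140 − 51) × 54.2 / (72 × 0.91) × 0.85 = 4823.8 / 65.52 × 0.85 ≈ 62.6 mL/min
Patient 2: SCr = 291 / 88.4 = 3.292 mg/dL
Patient 2: CrCl = (140 − 77) × 85.5 / (72 × 3.292) = 5386.5 / 237.02 ≈ 22.7 mL/min
|62.6 − 22.7| = 39.9 mL/min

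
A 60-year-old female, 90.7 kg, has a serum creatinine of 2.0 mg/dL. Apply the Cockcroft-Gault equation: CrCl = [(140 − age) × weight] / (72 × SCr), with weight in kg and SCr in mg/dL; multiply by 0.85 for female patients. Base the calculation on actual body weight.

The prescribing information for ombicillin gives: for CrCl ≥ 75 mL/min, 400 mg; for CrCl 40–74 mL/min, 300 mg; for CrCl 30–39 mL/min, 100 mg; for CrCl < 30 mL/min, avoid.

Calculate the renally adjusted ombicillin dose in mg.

CrCl = (140 − 60) × 90.7 / (72 × 2) × 0.85 = 7256.0 / 144.00 × 0.85 ≈ 42.8 mL/min
CrCl ≈ 43 mL/min → bracket 40–74 mL/min.
Dose for this bracket: 300 mg.

300 mg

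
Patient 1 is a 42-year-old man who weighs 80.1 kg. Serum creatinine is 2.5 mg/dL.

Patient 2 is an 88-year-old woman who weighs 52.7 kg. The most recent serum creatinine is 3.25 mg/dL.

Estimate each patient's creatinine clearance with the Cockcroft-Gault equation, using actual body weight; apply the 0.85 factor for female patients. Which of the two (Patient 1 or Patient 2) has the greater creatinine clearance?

Patient 1: CrCl = (140 − 42) × 80.1 / (72 × 2.5) = 7849.8 / 180.00 ≈ 43.6 mL/min
Patient 2: CrCl = (140 − 88) × 52.7 / (72 × 3.25) × 0.85 = 2740.4 / 234.00 × 0.85 ≈ 10.0 mL/min
43.6 vs 10.0 mL/min → Patient 1 is higher.

Patient 1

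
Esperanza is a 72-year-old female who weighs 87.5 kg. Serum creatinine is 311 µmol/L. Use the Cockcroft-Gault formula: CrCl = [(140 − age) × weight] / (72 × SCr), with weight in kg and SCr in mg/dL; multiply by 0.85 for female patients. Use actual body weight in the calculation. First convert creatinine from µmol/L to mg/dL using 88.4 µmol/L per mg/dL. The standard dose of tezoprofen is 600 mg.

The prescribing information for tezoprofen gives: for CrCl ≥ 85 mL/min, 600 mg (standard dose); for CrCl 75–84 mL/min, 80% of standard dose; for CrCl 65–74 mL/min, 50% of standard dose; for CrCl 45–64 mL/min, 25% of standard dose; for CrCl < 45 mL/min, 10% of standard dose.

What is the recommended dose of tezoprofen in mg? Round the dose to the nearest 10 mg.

60 mg

SCr = 311 / 88.4 = 3.518 mg/dL
CrCl = (140 − 72) × 87.5 / (72 × 3.518) × 0.85 = 5950.0 / 253.30 × 0.85 ≈ 20.0 mL/min
CrCl ≈ 20 mL/min → bracket < 45 mL/min.
10% of 600 mg = 60 mg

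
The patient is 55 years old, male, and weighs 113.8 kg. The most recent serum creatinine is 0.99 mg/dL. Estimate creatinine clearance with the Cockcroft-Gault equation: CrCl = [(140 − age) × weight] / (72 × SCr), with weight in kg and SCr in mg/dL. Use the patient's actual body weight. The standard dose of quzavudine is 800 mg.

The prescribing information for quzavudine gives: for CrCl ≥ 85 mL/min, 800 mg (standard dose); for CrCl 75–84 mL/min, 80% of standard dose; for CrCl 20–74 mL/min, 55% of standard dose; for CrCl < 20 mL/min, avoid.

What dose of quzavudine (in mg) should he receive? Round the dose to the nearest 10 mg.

CrCl = (140 − 55) × 113.8 / (72 × 0.99) = 9673.0 / 71.28 ≈ 135.7 mL/min
CrCl ≈ 136 mL/min → bracket ≥ 85 mL/min.
100% of 800 mg = 800 mg

800 mg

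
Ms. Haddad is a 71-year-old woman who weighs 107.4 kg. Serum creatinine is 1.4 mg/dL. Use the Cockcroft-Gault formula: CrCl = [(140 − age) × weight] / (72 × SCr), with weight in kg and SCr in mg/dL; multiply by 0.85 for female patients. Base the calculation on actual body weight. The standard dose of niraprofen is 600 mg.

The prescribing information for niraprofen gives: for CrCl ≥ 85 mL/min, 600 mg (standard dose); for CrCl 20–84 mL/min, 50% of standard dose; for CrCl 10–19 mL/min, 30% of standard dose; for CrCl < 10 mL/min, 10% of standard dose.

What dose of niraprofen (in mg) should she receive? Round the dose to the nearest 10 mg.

300 mg

CrCl = (140 − 71) × 107.4 / (72 × 1.4) × 0.85 = 7410.6 / 100.80 × 0.85 ≈ 62.5 mL/min
CrCl ≈ 62 mL/min → bracket 20–84 mL/min.
50% of 600 mg = 300 mg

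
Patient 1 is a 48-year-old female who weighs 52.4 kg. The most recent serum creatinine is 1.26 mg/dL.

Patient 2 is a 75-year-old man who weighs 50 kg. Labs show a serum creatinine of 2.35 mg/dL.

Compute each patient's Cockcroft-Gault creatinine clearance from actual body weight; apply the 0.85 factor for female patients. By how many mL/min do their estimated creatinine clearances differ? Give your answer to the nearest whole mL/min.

26 mL/min

Patient 1: CrCl = (140 − 48) × 52.4 / (72 × 1.26) × 0.85 = 4820.8 / 90.72 × 0.85 ≈ 45.2 mL/min
Patient 2: CrCl = (140 − 75) × 50 / (72 × 2.35) = 3250.0 / 169.20 ≈ 19.2 mL/min
|45.2 − 19.2| = 26.0 mL/min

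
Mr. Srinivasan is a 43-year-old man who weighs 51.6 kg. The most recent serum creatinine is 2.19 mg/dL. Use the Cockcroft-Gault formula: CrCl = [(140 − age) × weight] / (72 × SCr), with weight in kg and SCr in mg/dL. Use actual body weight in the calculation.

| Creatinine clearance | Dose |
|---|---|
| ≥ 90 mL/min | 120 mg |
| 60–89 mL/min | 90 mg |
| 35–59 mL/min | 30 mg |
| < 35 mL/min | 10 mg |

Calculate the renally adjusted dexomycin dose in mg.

10 mg

CrCl = (140 − 43) × 51.6 / (72 × 2.19) = 5005.2 / 157.68 ≈ 31.7 mL/min
CrCl ≈ 32 mL/min → bracket < 35 mL/min.
Dose for this bracket: 10 mg.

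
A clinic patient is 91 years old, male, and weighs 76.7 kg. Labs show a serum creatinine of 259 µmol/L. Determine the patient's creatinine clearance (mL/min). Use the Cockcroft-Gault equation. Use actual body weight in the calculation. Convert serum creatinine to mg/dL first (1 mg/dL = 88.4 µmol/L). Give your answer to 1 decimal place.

SCr = 259 / 88.4 = 2.93 mg/dL
CrCl = (140 − 91) × 76.7 / (72 × 2.93) = 3758.3 / 210.96 ≈ 17.8 mL/min

17.8 mL/min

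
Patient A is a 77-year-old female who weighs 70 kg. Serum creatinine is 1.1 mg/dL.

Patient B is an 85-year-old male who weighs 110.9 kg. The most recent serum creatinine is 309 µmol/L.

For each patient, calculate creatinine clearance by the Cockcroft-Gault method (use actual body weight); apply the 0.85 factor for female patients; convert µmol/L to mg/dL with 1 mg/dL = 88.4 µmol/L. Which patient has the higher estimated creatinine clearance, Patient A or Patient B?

Patient A

Patient A: CrCl = (140 − 77) × 70 / (72 × 1.1) × 0.85 = 4410.0 / 79.20 × 0.85 ≈ 47.3 mL/min
Patient B: SCr = 309 / 88.4 = 3.495 mg/dL
Patient B: CrCl = (140 − 85) × 110.9 / (72 × 3.495) = 6099.5 / 251.64 ≈ 24.2 mL/min
47.3 vs 24.2 mL/min → Patient A is higher.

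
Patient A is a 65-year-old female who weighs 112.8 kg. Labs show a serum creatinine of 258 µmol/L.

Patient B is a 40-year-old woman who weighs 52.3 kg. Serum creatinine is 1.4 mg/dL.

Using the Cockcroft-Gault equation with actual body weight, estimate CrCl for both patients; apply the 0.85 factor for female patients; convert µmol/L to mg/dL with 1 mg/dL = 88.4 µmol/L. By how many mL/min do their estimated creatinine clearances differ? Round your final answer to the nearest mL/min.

Patient A: SCr = 258 / 88.4 = 2.919 mg/dL
Patient A: CrCl = (140 − 65) × 112.8 / (72 × 2.919) × 0.85 = 8460.0 / 210.17 × 0.85 ≈ 34.2 mL/min
Patient B: CrCl = (140 − 40) × 52.3 / (72 × 1.4) × 0.85 = 5230.0 / 100.80 × 0.85 ≈ 44.1 mL/min
|34.2 − 44.1| = 9.9 mL/min

10 mL/min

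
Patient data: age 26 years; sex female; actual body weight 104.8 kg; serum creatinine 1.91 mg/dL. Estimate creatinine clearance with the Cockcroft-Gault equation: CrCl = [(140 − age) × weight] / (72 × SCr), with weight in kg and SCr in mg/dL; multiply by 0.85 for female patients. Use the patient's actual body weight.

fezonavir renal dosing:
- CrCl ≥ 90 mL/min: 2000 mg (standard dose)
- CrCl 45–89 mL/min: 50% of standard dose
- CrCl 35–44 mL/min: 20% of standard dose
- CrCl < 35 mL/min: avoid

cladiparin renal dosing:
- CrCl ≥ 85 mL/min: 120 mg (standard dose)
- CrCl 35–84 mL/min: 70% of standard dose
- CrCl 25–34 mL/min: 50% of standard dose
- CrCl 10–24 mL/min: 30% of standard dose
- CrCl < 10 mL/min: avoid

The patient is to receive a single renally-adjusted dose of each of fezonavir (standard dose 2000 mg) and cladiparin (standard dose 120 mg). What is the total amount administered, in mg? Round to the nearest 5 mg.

CrCl = (140 − 26) × 104.8 / (72 × 1.91) × 0.85 = 11947.2 / 137.52 × 0.85 ≈ 73.8 mL/min
CrCl ≈ 74 mL/min.
fezonavir: 45–89 mL/min → 50% of 2000 mg = 1000 mg.
cladiparin: 35–84 mL/min → 70% of 120 mg = 84 mg.
Total = 1000 + 84 = 1084 mg.

1085 mg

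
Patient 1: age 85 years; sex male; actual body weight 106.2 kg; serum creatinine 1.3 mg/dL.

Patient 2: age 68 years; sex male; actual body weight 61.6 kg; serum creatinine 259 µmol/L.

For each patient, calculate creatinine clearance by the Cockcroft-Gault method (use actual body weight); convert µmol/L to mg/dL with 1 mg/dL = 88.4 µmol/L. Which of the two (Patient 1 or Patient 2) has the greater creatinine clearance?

Patient 1

Patient 1: CrCl = (140 − 85) × 106.2 / (72 × 1.3) = 5841.0 / 93.60 ≈ 62.4 mL/min
Patient 2: SCr = 259 / 88.4 = 2.93 mg/dL
Patient 2: CrCl = (140 − 68) × 61.6 / (72 × 2.93) = 4435.2 / 210.96 ≈ 21.0 mL/min
62.4 vs 21.0 mL/min → Patient 1 is higher.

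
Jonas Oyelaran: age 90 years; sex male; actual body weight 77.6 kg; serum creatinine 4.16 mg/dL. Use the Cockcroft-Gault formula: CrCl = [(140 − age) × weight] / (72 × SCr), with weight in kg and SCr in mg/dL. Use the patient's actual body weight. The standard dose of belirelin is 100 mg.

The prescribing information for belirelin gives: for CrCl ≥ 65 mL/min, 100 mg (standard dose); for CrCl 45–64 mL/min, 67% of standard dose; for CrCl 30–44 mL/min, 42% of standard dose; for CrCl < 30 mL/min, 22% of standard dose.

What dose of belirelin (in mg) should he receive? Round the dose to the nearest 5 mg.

CrCl = (140 − 90) × 77.6 / (72 × 4.16) = 3880.0 / 299.52 ≈ 13.0 mL/min
CrCl ≈ 13 mL/min → bracket < 30 mL/min.
22% of 100 mg = 22 mg → 20 mg

20 mg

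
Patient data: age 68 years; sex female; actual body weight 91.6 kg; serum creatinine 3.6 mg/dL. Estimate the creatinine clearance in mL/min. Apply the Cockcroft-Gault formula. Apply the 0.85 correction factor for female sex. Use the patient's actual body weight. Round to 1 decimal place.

21.6 mL/min

CrCl = (140 − 68) × 91.6 / (72 × 3.6) × 0.85 = 6595.2 / 259.20 × 0.85 ≈ 21.6 mL/min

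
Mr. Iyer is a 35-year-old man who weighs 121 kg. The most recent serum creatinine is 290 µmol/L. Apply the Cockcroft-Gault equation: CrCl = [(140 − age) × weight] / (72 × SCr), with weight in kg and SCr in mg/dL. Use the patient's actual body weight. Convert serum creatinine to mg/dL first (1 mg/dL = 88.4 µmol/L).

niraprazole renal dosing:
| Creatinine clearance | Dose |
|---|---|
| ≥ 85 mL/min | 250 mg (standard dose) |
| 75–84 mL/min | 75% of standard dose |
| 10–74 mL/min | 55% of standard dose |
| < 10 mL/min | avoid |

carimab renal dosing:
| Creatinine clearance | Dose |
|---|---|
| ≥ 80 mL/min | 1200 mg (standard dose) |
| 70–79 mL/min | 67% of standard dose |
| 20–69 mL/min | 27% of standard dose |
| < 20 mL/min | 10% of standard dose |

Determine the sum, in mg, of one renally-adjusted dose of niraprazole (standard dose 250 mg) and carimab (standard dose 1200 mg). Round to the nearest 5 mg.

SCr = 290 / 88.4 = 3.281 mg/dL
CrCl = (140 − 35) × 121 / (72 × 3.281) = 12705.0 / 236.23 ≈ 53.8 mL/min
CrCl ≈ 54 mL/min.
niraprazole: 10–74 mL/min → 55% of 250 mg = 137.5 mg.
carimab: 20–69 mL/min → 27% of 1200 mg = 324 mg.
Total = 137.5 + 324 = 461.5 mg.

460 mg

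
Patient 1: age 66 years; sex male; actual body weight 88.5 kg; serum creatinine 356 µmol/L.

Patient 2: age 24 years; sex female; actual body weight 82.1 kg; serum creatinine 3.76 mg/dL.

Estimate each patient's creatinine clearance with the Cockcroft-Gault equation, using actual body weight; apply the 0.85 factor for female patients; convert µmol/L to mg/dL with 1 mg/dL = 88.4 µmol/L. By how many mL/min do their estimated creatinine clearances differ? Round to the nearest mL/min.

7 mL/min

Patient 1: SCr = 356 / 88.4 = 4.027 mg/dL
Patient 1: CrCl = (140 − 66) × 88.5 / (72 × 4.027) = 6549.0 / 289.94 ≈ 22.6 mL/min
Patient 2: CrCl = (140 − 24) × 82.1 / (72 × 3.76) × 0.85 = 9523.6 / 270.72 × 0.85 ≈ 29.9 mL/min
|22.6 − 29.9| = 7.3 mL/min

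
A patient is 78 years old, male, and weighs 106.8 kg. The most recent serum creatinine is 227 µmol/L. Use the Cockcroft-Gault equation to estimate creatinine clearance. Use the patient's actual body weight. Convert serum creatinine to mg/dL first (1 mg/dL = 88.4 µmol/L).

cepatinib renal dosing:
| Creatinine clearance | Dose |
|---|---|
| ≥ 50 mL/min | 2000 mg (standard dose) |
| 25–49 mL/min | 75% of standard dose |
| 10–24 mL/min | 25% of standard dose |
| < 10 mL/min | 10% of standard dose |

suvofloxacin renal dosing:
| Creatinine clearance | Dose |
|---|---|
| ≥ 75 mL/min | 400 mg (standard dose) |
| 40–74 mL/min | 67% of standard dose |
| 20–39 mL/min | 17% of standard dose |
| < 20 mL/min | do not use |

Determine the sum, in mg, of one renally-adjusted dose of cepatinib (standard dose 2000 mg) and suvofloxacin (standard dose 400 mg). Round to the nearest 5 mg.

1570 mg

SCr = 227 / 88.4 = 2.568 mg/dL
CrCl = (140 − 78) × 106.8 / (72 × 2.568) = 6621.6 / 184.90 ≈ 35.8 mL/min
CrCl ≈ 36 mL/min.
cepatinib: 25–49 mL/min → 75% of 2000 mg = 1500 mg.
suvofloxacin: 20–39 mL/min → 17% of 400 mg = 68 mg.
Total = 1500 + 68 = 1568 mg.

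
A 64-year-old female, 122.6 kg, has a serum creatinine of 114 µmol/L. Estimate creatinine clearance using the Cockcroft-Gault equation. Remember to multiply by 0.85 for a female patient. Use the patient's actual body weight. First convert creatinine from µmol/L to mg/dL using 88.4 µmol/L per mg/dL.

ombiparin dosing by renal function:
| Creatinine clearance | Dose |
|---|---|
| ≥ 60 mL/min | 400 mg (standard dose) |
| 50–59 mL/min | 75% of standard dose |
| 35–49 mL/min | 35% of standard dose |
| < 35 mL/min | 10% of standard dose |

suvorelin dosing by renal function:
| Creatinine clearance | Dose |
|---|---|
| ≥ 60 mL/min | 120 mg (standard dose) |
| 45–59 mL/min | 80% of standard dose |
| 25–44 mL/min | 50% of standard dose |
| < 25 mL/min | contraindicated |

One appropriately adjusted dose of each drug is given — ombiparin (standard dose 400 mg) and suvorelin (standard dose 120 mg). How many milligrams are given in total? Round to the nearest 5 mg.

SCr = 114 / 88.4 = 1.29 mg/dL
CrCl = (140 − 64) × 122.6 / (72 × 1.29) × 0.85 = 9317.6 / 92.88 × 0.85 ≈ 85.3 mL/min
CrCl ≈ 85 mL/min.
ombiparin: ≥ 60 mL/min → 100% of 400 mg = 400 mg.
suvorelin: ≥ 60 mL/min → 100% of 120 mg = 120 mg.
Total = 400 + 120 = 520 mg.

520 mg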